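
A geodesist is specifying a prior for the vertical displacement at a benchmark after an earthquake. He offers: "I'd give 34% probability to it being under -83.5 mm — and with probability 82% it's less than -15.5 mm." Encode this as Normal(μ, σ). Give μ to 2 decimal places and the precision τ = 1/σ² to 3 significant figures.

μ = -62.38, τ = 0.000381

For Normal(μ,σ), the p-quantile is μ + z_p·σ. Here z_{0.34} = -0.4125, z_{0.82} = 0.9154.
So -83.5 = μ − 0.4125σ and -15.5 = μ + 0.9154σ.
Subtracting: σ = (-15.5 − -83.5)/(0.9154 − (-0.4125)) = 51.21.
Then μ = -83.5 − (-0.4125)·51.21 = -62.38.
Precision τ = 1/σ² = 1/51.21² = 0.000381.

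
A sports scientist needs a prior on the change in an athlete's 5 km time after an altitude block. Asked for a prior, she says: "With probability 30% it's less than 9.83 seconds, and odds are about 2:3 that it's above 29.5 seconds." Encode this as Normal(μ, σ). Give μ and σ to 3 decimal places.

μ = 23.093, σ = 25.291

For Normal(μ,σ), the p-quantile is μ + z_p·σ. Here z_{0.3} = -0.5244, z_{0.6} = 0.2533.
So 9.83 = μ − 0.5244σ and 29.5 = μ + 0.2533σ.
Subtracting: σ = (29.5 − 9.83)/(0.2533 − (-0.5244)) = 25.291.
Then μ = 9.83 − (-0.5244)·25.291 = 23.093.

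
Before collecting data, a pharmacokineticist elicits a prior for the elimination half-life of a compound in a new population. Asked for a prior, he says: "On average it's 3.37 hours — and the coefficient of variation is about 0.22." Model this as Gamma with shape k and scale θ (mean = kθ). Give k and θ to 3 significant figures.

k ≈ 20.7, θ ≈ 0.163

For Gamma(k, scale θ): mean = kθ, variance = kθ², so CV = 1/√k.
CV = 0.22, hence k = 1/CV² = 20.7.
Then θ = mean/k = 3.37/20.7 = 0.163.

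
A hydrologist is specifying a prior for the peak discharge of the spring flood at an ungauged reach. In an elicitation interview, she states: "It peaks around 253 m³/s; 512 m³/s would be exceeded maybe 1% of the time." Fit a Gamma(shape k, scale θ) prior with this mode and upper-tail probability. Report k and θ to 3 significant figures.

k ≈ 10.9, θ ≈ 25.7

Gamma(k,θ) with k>1 has mode (k−1)θ, so θ = 253/(k−1).
Need P(X < 512) = 0.99 with θ tied to k this way. Start at k = 2, θ = 253: P(X<512) ≈ 0.600.
Too low — raise k to concentrate. Iterating converges to k ≈ 10.9.
Then θ = 253/(10.9−1) ≈ 25.7.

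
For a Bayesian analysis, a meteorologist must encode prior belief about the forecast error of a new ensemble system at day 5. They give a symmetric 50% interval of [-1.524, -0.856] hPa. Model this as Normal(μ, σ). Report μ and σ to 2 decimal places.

μ = -1.19, σ = 0.50

A symmetric 50% interval runs μ ± z·σ with z = 0.6745.
Half-width = 0.334, so σ = 0.334/0.6745 = 0.50.
μ is the interval midpoint, -1.19.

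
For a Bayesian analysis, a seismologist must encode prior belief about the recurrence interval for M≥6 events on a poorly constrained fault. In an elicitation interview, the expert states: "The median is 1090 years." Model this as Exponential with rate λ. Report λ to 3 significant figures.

λ ≈ 0.000636

Exponential median = ln 2 / λ, so λ = ln 2 / 1090.0 = 0.000636.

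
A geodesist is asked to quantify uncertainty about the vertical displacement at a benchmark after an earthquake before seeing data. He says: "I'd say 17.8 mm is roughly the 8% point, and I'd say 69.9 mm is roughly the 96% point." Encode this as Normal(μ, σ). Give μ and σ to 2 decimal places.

The p-quantile of Normal(μ,σ) is μ + z_p·σ, with z_{0.08} = -1.405 and z_{0.96} = 1.751.
Eliminate σ: μ = (z₂·x₁ − z₁·x₂)/(z₂ − z₁) = (1.751·17.8 − (-1.405)·69.9)/3.156 = 41.00.
Then σ = (x₂ − x₁)/(z₂ − z₁) = (69.9 − 17.8)/3.156 = 16.51.

μ = 41.00, σ = 16.51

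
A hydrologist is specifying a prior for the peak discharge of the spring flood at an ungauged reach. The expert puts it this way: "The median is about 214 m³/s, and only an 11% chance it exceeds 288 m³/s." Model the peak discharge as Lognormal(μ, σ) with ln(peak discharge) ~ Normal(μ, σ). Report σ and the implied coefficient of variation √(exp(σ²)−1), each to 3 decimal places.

If T ~ Lognormal(μ,σ) then ln T ~ Normal(μ,σ), so the p-quantile of ln T is μ + z_p·σ.
ln(214) = 5.366 and ln(288) = 5.663; z_{0.5} = 0, z_{0.89} = 1.227.
σ = (5.663 − 5.366)/(1.227 − (0)) = 0.242.
μ = 5.366 − (0)·0.242 = 5.366.
CV = √(exp(σ²)−1) = √(exp(0.0586)−1) = 0.246.

σ ≈ 0.242, CV ≈ 0.246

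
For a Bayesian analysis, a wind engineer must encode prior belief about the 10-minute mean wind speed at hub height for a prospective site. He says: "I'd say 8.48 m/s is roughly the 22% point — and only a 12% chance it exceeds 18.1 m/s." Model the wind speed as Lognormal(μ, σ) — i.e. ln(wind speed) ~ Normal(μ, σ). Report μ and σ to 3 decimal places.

μ ≈ 2.438, σ ≈ 0.389

If T ~ Lognormal(μ,σ) then ln T ~ Normal(μ,σ), so the p-quantile of ln T is μ + z_p·σ.
ln(8.48) = 2.138 and ln(18.1) = 2.896; z_{0.22} = -0.7722, z_{0.88} = 1.175.
σ = (2.896 − 2.138)/(1.175 − (-0.7722)) = 0.389.
μ = 2.138 − (-0.7722)·0.389 = 2.438.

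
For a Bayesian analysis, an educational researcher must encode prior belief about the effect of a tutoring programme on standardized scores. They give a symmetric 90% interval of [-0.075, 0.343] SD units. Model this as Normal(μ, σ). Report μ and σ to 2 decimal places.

A symmetric 90% interval runs μ ± z·σ with z = 1.645.
Half-width = 0.209, so σ = 0.209/1.645 = 0.13.
μ is the interval midpoint, 0.13.

μ = 0.13, σ = 0.13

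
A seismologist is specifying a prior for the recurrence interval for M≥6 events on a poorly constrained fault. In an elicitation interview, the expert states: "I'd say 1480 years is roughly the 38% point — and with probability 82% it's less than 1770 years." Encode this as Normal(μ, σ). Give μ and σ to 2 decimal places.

μ = 1552.56, σ = 237.54

For Normal(μ,σ), the p-quantile is μ + z_p·σ. Here z_{0.38} = -0.3055, z_{0.82} = 0.9154.
So 1480 = μ − 0.3055σ and 1770 = μ + 0.9154σ.
Subtracting: σ = (1770 − 1480)/(0.9154 − (-0.3055)) = 237.54.
Then μ = 1480 − (-0.3055)·237.54 = 1552.56.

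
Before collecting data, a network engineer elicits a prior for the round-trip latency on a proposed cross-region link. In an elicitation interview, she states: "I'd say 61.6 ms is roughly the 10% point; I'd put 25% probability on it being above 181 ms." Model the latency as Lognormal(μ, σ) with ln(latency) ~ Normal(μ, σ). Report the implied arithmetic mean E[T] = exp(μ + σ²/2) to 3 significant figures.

If T ~ Lognormal(μ,σ) then ln T ~ Normal(μ,σ), so the p-quantile of ln T is μ + z_p·σ.
ln(61.6) = 4.121 and ln(181) = 5.198; z_{0.1} = -1.282, z_{0.75} = 0.6745.
σ = (5.198 − 4.121)/(0.6745 − (-1.282)) = 0.551.
μ = 4.121 − (-1.282)·0.551 = 4.827.
E[T] = exp(μ + σ²/2) = exp(4.827 + 0.1518) = 145 ms.

E[T] ≈ 145 ms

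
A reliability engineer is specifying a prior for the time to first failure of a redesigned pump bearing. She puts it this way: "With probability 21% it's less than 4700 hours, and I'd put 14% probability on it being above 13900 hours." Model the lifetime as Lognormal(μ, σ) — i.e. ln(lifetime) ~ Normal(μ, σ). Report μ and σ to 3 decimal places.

μ ≈ 8.919, σ ≈ 0.575

If T ~ Lognormal(μ,σ) then ln T ~ Normal(μ,σ), so the p-quantile of ln T is μ + z_p·σ.
ln(4700) = 8.455 and ln(13900) = 9.54; z_{0.21} = -0.8064, z_{0.86} = 1.08.
σ = (9.54 − 8.455)/(1.08 − (-0.8064)) = 0.575.
μ = 8.455 − (-0.8064)·0.575 = 8.919.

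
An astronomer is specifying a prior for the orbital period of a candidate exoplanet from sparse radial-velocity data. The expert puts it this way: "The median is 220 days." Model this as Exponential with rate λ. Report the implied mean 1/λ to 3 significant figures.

Exponential median = ln 2 / λ, so λ = ln 2 / 220.0 = 0.00315.
Mean = 1/λ = 317 days.

mean ≈ 317 days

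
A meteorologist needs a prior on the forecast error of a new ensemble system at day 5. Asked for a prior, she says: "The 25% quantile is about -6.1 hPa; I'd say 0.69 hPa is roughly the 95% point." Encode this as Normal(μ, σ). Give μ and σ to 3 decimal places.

For Normal(μ,σ), the p-quantile is μ + z_p·σ. Here z_{0.25} = -0.6745, z_{0.95} = 1.645.
So -6.1 = μ − 0.6745σ and 0.69 = μ + 1.645σ.
Subtracting: σ = (0.69 − -6.1)/(1.645 − (-0.6745)) = 2.928.
Then μ = -6.1 − (-0.6745)·2.928 = -4.125.

μ = -4.125, σ = 2.928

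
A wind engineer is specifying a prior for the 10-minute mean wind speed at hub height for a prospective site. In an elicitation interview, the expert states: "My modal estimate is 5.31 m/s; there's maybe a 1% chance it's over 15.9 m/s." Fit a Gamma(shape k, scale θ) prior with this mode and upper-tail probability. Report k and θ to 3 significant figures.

Gamma(k,θ) with k>1 has mode (k−1)θ, so θ = 5.31/(k−1).
Need P(X < 15.9) = 0.99 with θ tied to k this way. Start at k = 2, θ = 5.31: P(X<15.9) ≈ 0.800.
Too low — raise k to concentrate. Iterating converges to k ≈ 4.74.
Then θ = 5.31/(4.74−1) ≈ 1.42.

k ≈ 4.74, θ ≈ 1.42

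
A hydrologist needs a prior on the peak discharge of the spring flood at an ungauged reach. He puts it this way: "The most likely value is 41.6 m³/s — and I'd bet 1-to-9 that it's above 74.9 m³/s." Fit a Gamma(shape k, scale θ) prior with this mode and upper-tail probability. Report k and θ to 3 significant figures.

k ≈ 6.51, θ ≈ 7.56

Gamma(k,θ) with k>1 has mode (k−1)θ, so θ = 41.6/(k−1).
Need P(X < 74.9) = 0.9 with θ tied to k this way. Start at k = 2, θ = 41.6: P(X<74.9) ≈ 0.537.
Too low — raise k to concentrate. Iterating converges to k ≈ 6.51.
Then θ = 41.6/(6.51−1) ≈ 7.56.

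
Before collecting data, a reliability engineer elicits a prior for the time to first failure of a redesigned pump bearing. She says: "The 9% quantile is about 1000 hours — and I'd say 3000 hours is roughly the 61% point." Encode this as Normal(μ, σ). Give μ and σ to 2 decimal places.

For Normal(μ,σ), the p-quantile is μ + z_p·σ. Here z_{0.09} = -1.341, z_{0.61} = 0.2793.
So 1000 = μ − 1.341σ and 3000 = μ + 0.2793σ.
Subtracting: σ = (3000 − 1000)/(0.2793 − (-1.341)) = 1234.51.
Then μ = 1000 − (-1.341)·1234.51 = 2655.18.

μ = 2655.18, σ = 1234.51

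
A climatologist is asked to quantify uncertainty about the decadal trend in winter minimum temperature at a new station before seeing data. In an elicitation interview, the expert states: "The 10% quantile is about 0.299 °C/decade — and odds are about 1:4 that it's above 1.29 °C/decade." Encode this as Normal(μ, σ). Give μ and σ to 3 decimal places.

μ = 0.897, σ = 0.467

For Normal(μ,σ), the p-quantile is μ + z_p·σ. Here z_{0.1} = -1.282, z_{0.8} = 0.8416.
So 0.299 = μ − 1.282σ and 1.29 = μ + 0.8416σ.
Subtracting: σ = (1.29 − 0.299)/(0.8416 − (-1.282)) = 0.467.
Then μ = 0.299 − (-1.282)·0.467 = 0.897.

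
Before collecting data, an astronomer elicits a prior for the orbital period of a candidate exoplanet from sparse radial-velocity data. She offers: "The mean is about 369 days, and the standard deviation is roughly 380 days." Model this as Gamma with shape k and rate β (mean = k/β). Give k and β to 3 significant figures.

For Gamma(k, rate β): mean = k/β, variance = k/β², so CV = 1/√k.
CV = SD/mean = 380/369 = 1.03, hence k = 1/CV² = 0.943.
Then β = k/mean = 0.943/369 = 0.00256.

k ≈ 0.943, β ≈ 0.00256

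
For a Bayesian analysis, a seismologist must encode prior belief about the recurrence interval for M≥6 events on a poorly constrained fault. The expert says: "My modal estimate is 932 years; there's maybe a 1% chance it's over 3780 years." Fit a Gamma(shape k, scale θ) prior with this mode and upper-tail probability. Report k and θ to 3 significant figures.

k ≈ 3.12, θ ≈ 439

Gamma(k,θ) with k>1 has mode (k−1)θ, so θ = 932/(k−1).
Need P(X < 3780) = 0.99 with θ tied to k this way. Start at k = 2, θ = 932: P(X<3780) ≈ 0.912.
Too low — raise k to concentrate. Iterating converges to k ≈ 3.12.
Then θ = 932/(3.12−1) ≈ 439.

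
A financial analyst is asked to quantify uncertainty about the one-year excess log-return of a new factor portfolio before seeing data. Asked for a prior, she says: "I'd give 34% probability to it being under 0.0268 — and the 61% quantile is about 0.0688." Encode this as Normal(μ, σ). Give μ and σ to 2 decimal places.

μ = 0.05, σ = 0.06

For Normal(μ,σ), the p-quantile is μ + z_p·σ. Here z_{0.34} = -0.4125, z_{0.61} = 0.2793.
So 0.0268 = μ − 0.4125σ and 0.0688 = μ + 0.2793σ.
Subtracting: σ = (0.0688 − 0.0268)/(0.2793 − (-0.4125)) = 0.06.
Then μ = 0.0268 − (-0.4125)·0.06 = 0.05.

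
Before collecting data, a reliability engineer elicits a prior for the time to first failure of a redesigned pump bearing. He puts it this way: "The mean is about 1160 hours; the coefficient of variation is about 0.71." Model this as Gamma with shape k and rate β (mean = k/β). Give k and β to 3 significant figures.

k ≈ 1.98, β ≈ 0.00171

For Gamma(k, rate β): mean = k/β, variance = k/β², so CV = 1/√k.
CV = 0.71, hence k = 1/CV² = 1.98.
Then β = k/mean = 1.98/1160 = 0.00171.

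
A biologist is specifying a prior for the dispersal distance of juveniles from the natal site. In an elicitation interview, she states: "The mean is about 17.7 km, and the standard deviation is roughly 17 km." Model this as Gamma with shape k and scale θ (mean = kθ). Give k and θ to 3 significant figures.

For Gamma(k, scale θ): mean = kθ, variance = kθ², so CV = 1/√k.
CV = SD/mean = 17/17.7 = 0.9605, hence k = 1/CV² = 1.08.
Then θ = mean/k = 17.7/1.08 = 16.3.

k ≈ 1.08, θ ≈ 16.3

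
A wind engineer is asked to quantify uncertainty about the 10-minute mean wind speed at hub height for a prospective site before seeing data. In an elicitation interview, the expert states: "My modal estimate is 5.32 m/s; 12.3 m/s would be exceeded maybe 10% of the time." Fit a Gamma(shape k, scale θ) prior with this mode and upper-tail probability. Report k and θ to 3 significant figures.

k ≈ 3.74, θ ≈ 1.94

Gamma(k,θ) with k>1 has mode (k−1)θ, so θ = 5.32/(k−1).
Need P(X < 12.3) = 0.9 with θ tied to k this way. Start at k = 2, θ = 5.32: P(X<12.3) ≈ 0.672.
Too low — raise k to concentrate. Iterating converges to k ≈ 3.74.
Then θ = 5.32/(3.74−1) ≈ 1.94.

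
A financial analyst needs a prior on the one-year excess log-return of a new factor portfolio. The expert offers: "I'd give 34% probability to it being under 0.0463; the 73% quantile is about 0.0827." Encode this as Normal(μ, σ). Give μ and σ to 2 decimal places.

μ = 0.06, σ = 0.04

For Normal(μ,σ), the p-quantile is μ + z_p·σ. Here z_{0.34} = -0.4125, z_{0.73} = 0.6128.
So 0.0463 = μ − 0.4125σ and 0.0827 = μ + 0.6128σ.
Subtracting: σ = (0.0827 − 0.0463)/(0.6128 − (-0.4125)) = 0.04.
Then μ = 0.0463 − (-0.4125)·0.04 = 0.06.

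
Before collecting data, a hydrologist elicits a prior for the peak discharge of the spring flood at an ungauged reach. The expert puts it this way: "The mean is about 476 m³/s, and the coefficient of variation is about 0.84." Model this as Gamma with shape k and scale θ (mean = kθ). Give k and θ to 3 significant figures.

k ≈ 1.42, θ ≈ 336

For Gamma(k, scale θ): mean = kθ, variance = kθ², so CV = 1/√k.
CV = 0.84, hence k = 1/CV² = 1.42.
Then θ = mean/k = 476/1.42 = 336.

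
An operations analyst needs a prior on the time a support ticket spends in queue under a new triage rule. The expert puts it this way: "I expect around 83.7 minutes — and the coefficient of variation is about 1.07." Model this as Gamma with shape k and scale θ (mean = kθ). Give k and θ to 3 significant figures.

For Gamma(k, scale θ): mean = kθ, variance = kθ², so CV = 1/√k.
CV = 1.07, hence k = 1/CV² = 0.873.
Then θ = mean/k = 83.7/0.873 = 95.8.

k ≈ 0.873, θ ≈ 95.8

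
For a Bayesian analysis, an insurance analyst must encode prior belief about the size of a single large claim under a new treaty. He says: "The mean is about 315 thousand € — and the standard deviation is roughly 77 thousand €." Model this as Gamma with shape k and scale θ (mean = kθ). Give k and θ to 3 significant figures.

k ≈ 16.7, θ ≈ 18.8

For Gamma(k, scale θ): mean = kθ, variance = kθ², so CV = 1/√k.
CV = SD/mean = 77/315 = 0.2444, hence k = 1/CV² = 16.7.
Then θ = mean/k = 315/16.7 = 18.8.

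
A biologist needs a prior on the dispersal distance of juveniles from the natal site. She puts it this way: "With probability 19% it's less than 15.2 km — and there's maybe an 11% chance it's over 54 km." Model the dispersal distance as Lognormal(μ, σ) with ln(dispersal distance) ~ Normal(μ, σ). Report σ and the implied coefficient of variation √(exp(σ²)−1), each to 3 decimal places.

σ ≈ 0.602, CV ≈ 0.661

If T ~ Lognormal(μ,σ) then ln T ~ Normal(μ,σ), so the p-quantile of ln T is μ + z_p·σ.
ln(15.2) = 2.721 and ln(54) = 3.989; z_{0.19} = -0.8779, z_{0.89} = 1.227.
σ = (3.989 − 2.721)/(1.227 − (-0.8779)) = 0.602.
μ = 2.721 − (-0.8779)·0.602 = 3.250.
CV = √(exp(σ²)−1) = √(exp(0.3629)−1) = 0.661.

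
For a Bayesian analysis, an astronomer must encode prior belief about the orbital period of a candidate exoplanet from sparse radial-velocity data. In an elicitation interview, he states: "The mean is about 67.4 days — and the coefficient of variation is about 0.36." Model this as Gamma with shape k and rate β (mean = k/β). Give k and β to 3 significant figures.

k ≈ 7.72, β ≈ 0.114

For Gamma(k, rate β): mean = k/β, variance = k/β², so CV = 1/√k.
CV = 0.36, hence k = 1/CV² = 7.72.
Then β = k/mean = 7.72/67.4 = 0.114.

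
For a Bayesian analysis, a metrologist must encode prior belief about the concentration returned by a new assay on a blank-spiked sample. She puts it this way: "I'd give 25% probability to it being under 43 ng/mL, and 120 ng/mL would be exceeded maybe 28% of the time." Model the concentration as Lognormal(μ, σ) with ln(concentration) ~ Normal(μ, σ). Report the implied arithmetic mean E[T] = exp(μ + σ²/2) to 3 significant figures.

If T ~ Lognormal(μ,σ) then ln T ~ Normal(μ,σ), so the p-quantile of ln T is μ + z_p·σ.
ln(43) = 3.761 and ln(120) = 4.787; z_{0.25} = -0.6745, z_{0.72} = 0.5828.
σ = (4.787 − 3.761)/(0.5828 − (-0.6745)) = 0.816.
μ = 3.761 − (-0.6745)·0.816 = 4.312.
E[T] = exp(μ + σ²/2) = exp(4.312 + 0.3331) = 104 ng/mL.

E[T] ≈ 104 ng/mL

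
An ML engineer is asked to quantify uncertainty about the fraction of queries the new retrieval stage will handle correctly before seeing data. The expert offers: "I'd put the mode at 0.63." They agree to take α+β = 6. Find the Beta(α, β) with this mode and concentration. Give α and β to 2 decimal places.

For α,β > 1 the Beta mode is (α−1)/(α+β−2). With α+β = 6, the mode is (α−1)/4.
Set (α−1)/4 = 0.63 → α = 1 + 0.63·4 = 3.52.
β = 6 − α = 2.48.

α = 3.52, β = 2.48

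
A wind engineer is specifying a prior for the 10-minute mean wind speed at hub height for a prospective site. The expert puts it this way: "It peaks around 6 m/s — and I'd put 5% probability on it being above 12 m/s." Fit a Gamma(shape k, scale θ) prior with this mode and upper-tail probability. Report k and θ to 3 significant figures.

k ≈ 6.77, θ ≈ 1.04

Gamma(k,θ) with k>1 has mode (k−1)θ, so θ = 6/(k−1).
Need P(X < 12) = 0.95 with θ tied to k this way. Start at k = 2, θ = 6: P(X<12) ≈ 0.594.
Too low — raise k to concentrate. Iterating converges to k ≈ 6.77.
Then θ = 6/(6.77−1) ≈ 1.04.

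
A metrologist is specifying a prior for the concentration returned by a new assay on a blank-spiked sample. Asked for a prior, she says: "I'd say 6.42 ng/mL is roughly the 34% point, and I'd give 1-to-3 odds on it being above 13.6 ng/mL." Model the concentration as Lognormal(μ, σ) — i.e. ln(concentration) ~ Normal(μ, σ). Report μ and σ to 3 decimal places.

If T ~ Lognormal(μ,σ) then ln T ~ Normal(μ,σ), so the p-quantile of ln T is μ + z_p·σ.
ln(6.42) = 1.859 and ln(13.6) = 2.61; z_{0.34} = -0.4125, z_{0.75} = 0.6745.
σ = (2.61 − 1.859)/(0.6745 − (-0.4125)) = 0.691.
μ = 1.859 − (-0.4125)·0.691 = 2.144.

μ ≈ 2.144, σ ≈ 0.691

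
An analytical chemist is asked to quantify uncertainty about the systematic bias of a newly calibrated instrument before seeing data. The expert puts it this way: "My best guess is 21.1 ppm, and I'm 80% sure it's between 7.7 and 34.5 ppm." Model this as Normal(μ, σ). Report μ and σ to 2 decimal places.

A symmetric 80% interval runs μ ± z·σ with z = 1.282.
Half-width = 13.4, so σ = 13.4/1.282 = 10.46.
μ is the stated best guess, 21.10.

μ = 21.10, σ = 10.46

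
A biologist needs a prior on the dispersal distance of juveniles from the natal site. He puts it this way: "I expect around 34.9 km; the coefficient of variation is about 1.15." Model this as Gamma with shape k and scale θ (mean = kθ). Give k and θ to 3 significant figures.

For Gamma(k, scale θ): mean = kθ, variance = kθ², so CV = 1/√k.
CV = 1.15, hence k = 1/CV² = 0.756.
Then θ = mean/k = 34.9/0.756 = 46.2.

k ≈ 0.756, θ ≈ 46.2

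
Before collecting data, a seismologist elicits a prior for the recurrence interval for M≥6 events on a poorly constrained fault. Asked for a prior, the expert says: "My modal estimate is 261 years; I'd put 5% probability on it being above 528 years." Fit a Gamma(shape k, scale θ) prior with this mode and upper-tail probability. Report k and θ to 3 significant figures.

k ≈ 6.58, θ ≈ 46.8

Gamma(k,θ) with k>1 has mode (k−1)θ, so θ = 261/(k−1).
Need P(X < 528) = 0.95 with θ tied to k this way. Start at k = 2, θ = 261: P(X<528) ≈ 0.600.
Too low — raise k to concentrate. Iterating converges to k ≈ 6.58.
Then θ = 261/(6.58−1) ≈ 46.8.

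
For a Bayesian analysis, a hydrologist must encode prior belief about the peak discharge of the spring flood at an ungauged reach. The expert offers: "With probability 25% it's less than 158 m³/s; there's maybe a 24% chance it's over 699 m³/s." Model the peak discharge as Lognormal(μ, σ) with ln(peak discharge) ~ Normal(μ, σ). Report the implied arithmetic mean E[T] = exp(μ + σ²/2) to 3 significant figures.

If T ~ Lognormal(μ,σ) then ln T ~ Normal(μ,σ), so the p-quantile of ln T is μ + z_p·σ.
ln(158) = 5.063 and ln(699) = 6.55; z_{0.25} = -0.6745, z_{0.76} = 0.7063.
σ = (6.55 − 5.063)/(0.7063 − (-0.6745)) = 1.077.
μ = 5.063 − (-0.6745)·1.077 = 5.789.
E[T] = exp(μ + σ²/2) = exp(5.789 + 0.5799) = 583 m³/s.

E[T] ≈ 583 m³/s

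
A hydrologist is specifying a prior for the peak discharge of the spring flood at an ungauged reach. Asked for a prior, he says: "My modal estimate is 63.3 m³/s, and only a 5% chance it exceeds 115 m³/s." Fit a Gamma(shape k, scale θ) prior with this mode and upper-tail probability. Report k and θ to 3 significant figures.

Gamma(k,θ) with k>1 has mode (k−1)θ, so θ = 63.3/(k−1).
Need P(X < 115) = 0.95 with θ tied to k this way. Start at k = 2, θ = 63.3: P(X<115) ≈ 0.542.
Too low — raise k to concentrate. Iterating converges to k ≈ 8.82.
Then θ = 63.3/(8.82−1) ≈ 8.1.

k ≈ 8.82, θ ≈ 8.1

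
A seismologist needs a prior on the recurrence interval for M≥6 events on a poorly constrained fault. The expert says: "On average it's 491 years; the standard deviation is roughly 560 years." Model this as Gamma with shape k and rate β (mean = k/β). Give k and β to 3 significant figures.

For Gamma(k, rate β): mean = k/β, variance = k/β², so CV = 1/√k.
CV = SD/mean = 560/491 = 1.141, hence k = 1/CV² = 0.769.
Then β = k/mean = 0.769/491 = 0.00157.

k ≈ 0.769, β ≈ 0.00157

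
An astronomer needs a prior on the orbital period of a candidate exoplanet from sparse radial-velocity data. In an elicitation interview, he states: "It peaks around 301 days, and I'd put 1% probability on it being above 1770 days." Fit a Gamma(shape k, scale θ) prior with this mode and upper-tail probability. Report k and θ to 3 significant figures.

k ≈ 2.19, θ ≈ 253

Gamma(k,θ) with k>1 has mode (k−1)θ, so θ = 301/(k−1).
Need P(X < 1770) = 0.99 with θ tied to k this way. Start at k = 2, θ = 301: P(X<1770) ≈ 0.981.
Too low — raise k to concentrate. Iterating converges to k ≈ 2.19.
Then θ = 301/(2.19−1) ≈ 253.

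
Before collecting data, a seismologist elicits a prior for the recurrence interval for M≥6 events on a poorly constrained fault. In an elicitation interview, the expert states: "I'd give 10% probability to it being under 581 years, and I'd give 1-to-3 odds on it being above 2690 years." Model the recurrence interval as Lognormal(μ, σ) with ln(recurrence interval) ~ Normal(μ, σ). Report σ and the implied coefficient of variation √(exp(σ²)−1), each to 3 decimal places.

σ ≈ 0.783, CV ≈ 0.921

If T ~ Lognormal(μ,σ) then ln T ~ Normal(μ,σ), so the p-quantile of ln T is μ + z_p·σ.
ln(581) = 6.365 and ln(2690) = 7.897; z_{0.1} = -1.282, z_{0.75} = 0.6745.
σ = (7.897 − 6.365)/(0.6745 − (-1.282)) = 0.783.
μ = 6.365 − (-1.282)·0.783 = 7.369.
CV = √(exp(σ²)−1) = √(exp(0.6139)−1) = 0.921.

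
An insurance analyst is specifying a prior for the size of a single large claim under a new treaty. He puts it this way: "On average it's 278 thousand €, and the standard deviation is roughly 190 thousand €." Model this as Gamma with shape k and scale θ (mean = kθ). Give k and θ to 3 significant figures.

For Gamma(k, scale θ): mean = kθ, variance = kθ², so CV = 1/√k.
CV = SD/mean = 190/278 = 0.6835, hence k = 1/CV² = 2.14.
Then θ = mean/k = 278/2.14 = 130.

k ≈ 2.14, θ ≈ 130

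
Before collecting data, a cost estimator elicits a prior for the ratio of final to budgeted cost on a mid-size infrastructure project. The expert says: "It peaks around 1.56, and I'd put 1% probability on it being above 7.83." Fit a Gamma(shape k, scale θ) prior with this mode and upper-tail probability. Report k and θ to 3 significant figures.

Gamma(k,θ) with k>1 has mode (k−1)θ, so θ = 1.56/(k−1).
Need P(X < 7.83) = 0.99 with θ tied to k this way. Start at k = 2, θ = 1.56: P(X<7.83) ≈ 0.960.
Too low — raise k to concentrate. Iterating converges to k ≈ 2.5.
Then θ = 1.56/(2.5−1) ≈ 1.04.

k ≈ 2.5, θ ≈ 1.04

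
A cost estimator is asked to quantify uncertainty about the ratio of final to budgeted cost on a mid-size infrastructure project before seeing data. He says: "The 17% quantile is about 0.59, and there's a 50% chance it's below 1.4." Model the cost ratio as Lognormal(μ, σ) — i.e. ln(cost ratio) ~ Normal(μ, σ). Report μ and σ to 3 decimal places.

If T ~ Lognormal(μ,σ) then ln T ~ Normal(μ,σ), so the p-quantile of ln T is μ + z_p·σ.
ln(0.59) = -0.5276 and ln(1.4) = 0.3365; z_{0.17} = -0.9542, z_{0.5} = 0.
σ = (0.3365 − -0.5276)/(0 − (-0.9542)) = 0.906.
μ = -0.5276 − (-0.9542)·0.906 = 0.336.

μ ≈ 0.336, σ ≈ 0.906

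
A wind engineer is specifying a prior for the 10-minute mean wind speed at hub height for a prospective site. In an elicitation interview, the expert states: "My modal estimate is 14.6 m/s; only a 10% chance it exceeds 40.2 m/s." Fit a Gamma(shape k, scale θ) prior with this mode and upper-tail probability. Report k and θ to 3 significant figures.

Gamma(k,θ) with k>1 has mode (k−1)θ, so θ = 14.6/(k−1).
Need P(X < 40.2) = 0.9 with θ tied to k this way. Start at k = 2, θ = 14.6: P(X<40.2) ≈ 0.761.
Too low — raise k to concentrate. Iterating converges to k ≈ 2.86.
Then θ = 14.6/(2.86−1) ≈ 7.83.

k ≈ 2.86, θ ≈ 7.83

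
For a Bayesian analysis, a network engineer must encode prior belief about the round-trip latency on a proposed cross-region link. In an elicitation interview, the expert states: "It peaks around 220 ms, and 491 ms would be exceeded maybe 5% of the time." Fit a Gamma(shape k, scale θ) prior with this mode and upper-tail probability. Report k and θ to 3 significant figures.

k ≈ 5.26, θ ≈ 51.6

Gamma(k,θ) with k>1 has mode (k−1)θ, so θ = 220/(k−1).
Need P(X < 491) = 0.95 with θ tied to k this way. Start at k = 2, θ = 220: P(X<491) ≈ 0.653.
Too low — raise k to concentrate. Iterating converges to k ≈ 5.26.
Then θ = 220/(5.26−1) ≈ 51.6.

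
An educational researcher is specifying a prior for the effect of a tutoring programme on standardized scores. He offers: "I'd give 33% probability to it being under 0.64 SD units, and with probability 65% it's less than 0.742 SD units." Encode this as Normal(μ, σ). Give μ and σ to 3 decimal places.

μ = 0.694, σ = 0.124

For Normal(μ,σ), the p-quantile is μ + z_p·σ. Here z_{0.33} = -0.4399, z_{0.65} = 0.3853.
So 0.64 = μ − 0.4399σ and 0.742 = μ + 0.3853σ.
Subtracting: σ = (0.742 − 0.64)/(0.3853 − (-0.4399)) = 0.124.
Then μ = 0.64 − (-0.4399)·0.124 = 0.694.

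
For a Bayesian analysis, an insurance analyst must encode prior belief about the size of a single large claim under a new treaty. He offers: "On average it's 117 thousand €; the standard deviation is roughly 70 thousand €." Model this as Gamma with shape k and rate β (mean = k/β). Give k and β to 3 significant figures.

k ≈ 2.79, β ≈ 0.0239

For Gamma(k, rate β): mean = k/β, variance = k/β², so CV = 1/√k.
CV = SD/mean = 70/117 = 0.5983, hence k = 1/CV² = 2.79.
Then β = k/mean = 2.79/117 = 0.0239.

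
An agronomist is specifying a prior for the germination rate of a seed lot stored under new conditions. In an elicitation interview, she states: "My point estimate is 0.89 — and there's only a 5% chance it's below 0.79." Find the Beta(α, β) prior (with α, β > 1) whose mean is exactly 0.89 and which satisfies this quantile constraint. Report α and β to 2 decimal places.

α ≈ 29.36, β ≈ 3.63

With mean 0.89 fixed, write α = 0.89s, β = 0.11s where s = α+β.
Need P(θ < 0.79) = 0.05 under Beta(0.89s, 0.11s). Normal approximation: (q−m)/√(m(1−m)/s) ≈ z_{0.05} = -1.64, so s ≈ 0.89·0.11·(-1.64)²/(0.79−0.89)² = 26.5.
At s = 26.5: P(θ<0.79) ≈ 0.067. Adjusting to match 0.05 gives s ≈ 32.99.
So α = 0.89·32.99 ≈ 29.36, β = 0.11·32.99 ≈ 3.63.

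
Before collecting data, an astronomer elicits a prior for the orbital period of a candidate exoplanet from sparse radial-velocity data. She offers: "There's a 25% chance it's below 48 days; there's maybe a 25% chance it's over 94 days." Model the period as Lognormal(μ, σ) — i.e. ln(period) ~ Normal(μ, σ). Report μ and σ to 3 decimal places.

If T ~ Lognormal(μ,σ) then ln T ~ Normal(μ,σ), so the p-quantile of ln T is μ + z_p·σ.
ln(48) = 3.871 and ln(94) = 4.543; z_{0.25} = -0.6745, z_{0.75} = 0.6745.
σ = (4.543 − 3.871)/(0.6745 − (-0.6745)) = 0.498.
μ = 3.871 − (-0.6745)·0.498 = 4.207.

μ ≈ 4.207, σ ≈ 0.498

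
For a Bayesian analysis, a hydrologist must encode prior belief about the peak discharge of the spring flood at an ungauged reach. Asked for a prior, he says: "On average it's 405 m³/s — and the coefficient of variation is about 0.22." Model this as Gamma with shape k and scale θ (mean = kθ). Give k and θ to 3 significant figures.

For Gamma(k, scale θ): mean = kθ, variance = kθ², so CV = 1/√k.
CV = 0.22, hence k = 1/CV² = 20.7.
Then θ = mean/k = 405/20.7 = 19.6.

k ≈ 20.7, θ ≈ 19.6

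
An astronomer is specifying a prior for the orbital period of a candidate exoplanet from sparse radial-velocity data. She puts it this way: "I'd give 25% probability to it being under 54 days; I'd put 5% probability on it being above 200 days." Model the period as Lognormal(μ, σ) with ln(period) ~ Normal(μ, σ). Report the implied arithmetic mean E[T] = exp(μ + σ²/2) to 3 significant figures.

If T ~ Lognormal(μ,σ) then ln T ~ Normal(μ,σ), so the p-quantile of ln T is μ + z_p·σ.
ln(54) = 3.989 and ln(200) = 5.298; z_{0.25} = -0.6745, z_{0.95} = 1.645.
σ = (5.298 − 3.989)/(1.645 − (-0.6745)) = 0.565.
μ = 3.989 − (-0.6745)·0.565 = 4.370.
E[T] = exp(μ + σ²/2) = exp(4.370 + 0.1593) = 92.7 days.

E[T] ≈ 92.7 days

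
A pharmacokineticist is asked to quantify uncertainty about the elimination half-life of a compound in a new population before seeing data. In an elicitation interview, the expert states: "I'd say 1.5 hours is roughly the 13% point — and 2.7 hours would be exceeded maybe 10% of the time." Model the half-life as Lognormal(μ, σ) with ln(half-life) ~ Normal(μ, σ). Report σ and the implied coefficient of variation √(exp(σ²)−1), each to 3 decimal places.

σ ≈ 0.244, CV ≈ 0.248

If T ~ Lognormal(μ,σ) then ln T ~ Normal(μ,σ), so the p-quantile of ln T is μ + z_p·σ.
ln(1.5) = 0.4055 and ln(2.7) = 0.9933; z_{0.13} = -1.126, z_{0.9} = 1.282.
σ = (0.9933 − 0.4055)/(1.282 − (-1.126)) = 0.244.
μ = 0.4055 − (-1.126)·0.244 = 0.680.
CV = √(exp(σ²)−1) = √(exp(0.0596)−1) = 0.248.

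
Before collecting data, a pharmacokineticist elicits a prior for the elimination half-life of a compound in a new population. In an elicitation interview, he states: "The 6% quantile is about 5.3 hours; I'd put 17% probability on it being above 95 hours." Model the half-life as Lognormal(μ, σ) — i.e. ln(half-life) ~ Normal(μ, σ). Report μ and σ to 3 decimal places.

μ ≈ 3.456, σ ≈ 1.150

If T ~ Lognormal(μ,σ) then ln T ~ Normal(μ,σ), so the p-quantile of ln T is μ + z_p·σ.
ln(5.3) = 1.668 and ln(95) = 4.554; z_{0.06} = -1.555, z_{0.83} = 0.9542.
σ = (4.554 − 1.668)/(0.9542 − (-1.555)) = 1.150.
μ = 1.668 − (-1.555)·1.150 = 3.456.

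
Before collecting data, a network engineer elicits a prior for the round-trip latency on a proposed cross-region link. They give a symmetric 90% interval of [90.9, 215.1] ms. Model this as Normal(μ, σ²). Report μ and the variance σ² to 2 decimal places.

A symmetric 90% interval runs μ ± z·σ with z = 1.645.
Half-width = 62.1, so σ = 62.1/1.645 = 37.754 and σ² = 1425.37.
μ is the interval midpoint, 153.00.

μ = 153.00, σ² = 1425.37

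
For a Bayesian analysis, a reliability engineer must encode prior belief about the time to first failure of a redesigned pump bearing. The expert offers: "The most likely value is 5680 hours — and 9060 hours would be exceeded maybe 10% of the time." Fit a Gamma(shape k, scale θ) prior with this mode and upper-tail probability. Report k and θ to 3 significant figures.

Gamma(k,θ) with k>1 has mode (k−1)θ, so θ = 5680/(k−1).
Need P(X < 9060) = 0.9 with θ tied to k this way. Start at k = 2, θ = 5680: P(X<9060) ≈ 0.473.
Too low — raise k to concentrate. Iterating converges to k ≈ 9.61.
Then θ = 5680/(9.61−1) ≈ 659.

k ≈ 9.61, θ ≈ 659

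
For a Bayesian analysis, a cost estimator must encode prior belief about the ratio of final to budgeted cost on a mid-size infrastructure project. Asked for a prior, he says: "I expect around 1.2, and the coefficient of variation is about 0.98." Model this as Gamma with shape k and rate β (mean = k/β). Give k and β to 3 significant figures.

For Gamma(k, rate β): mean = k/β, variance = k/β², so CV = 1/√k.
CV = 0.98, hence k = 1/CV² = 1.04.
Then β = k/mean = 1.04/1.2 = 0.868.

k ≈ 1.04, β ≈ 0.868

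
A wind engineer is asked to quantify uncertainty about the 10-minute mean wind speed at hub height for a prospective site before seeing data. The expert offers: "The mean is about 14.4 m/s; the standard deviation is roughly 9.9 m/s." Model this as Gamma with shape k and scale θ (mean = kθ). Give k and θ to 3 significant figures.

k ≈ 2.12, θ ≈ 6.81

For Gamma(k, scale θ): mean = kθ, variance = kθ², so CV = 1/√k.
CV = SD/mean = 9.9/14.4 = 0.6875, hence k = 1/CV² = 2.12.
Then θ = mean/k = 14.4/2.12 = 6.81.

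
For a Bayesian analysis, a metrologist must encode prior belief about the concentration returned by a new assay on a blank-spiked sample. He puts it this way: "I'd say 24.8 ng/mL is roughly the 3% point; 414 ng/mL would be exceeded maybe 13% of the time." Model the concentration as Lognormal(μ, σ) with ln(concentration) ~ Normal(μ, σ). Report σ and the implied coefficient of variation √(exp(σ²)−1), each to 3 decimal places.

σ ≈ 0.936, CV ≈ 1.184

If T ~ Lognormal(μ,σ) then ln T ~ Normal(μ,σ), so the p-quantile of ln T is μ + z_p·σ.
ln(24.8) = 3.211 and ln(414) = 6.026; z_{0.03} = -1.881, z_{0.87} = 1.126.
σ = (6.026 − 3.211)/(1.126 − (-1.881)) = 0.936.
μ = 3.211 − (-1.881)·0.936 = 4.971.
CV = √(exp(σ²)−1) = √(exp(0.8763)−1) = 1.184.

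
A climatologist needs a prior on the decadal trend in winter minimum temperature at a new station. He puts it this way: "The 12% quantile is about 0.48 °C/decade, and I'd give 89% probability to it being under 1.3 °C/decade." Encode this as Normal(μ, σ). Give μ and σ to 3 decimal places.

μ = 0.881, σ = 0.341

For Normal(μ,σ), the p-quantile is μ + z_p·σ. Here z_{0.12} = -1.175, z_{0.89} = 1.227.
So 0.48 = μ − 1.175σ and 1.3 = μ + 1.227σ.
Subtracting: σ = (1.3 − 0.48)/(1.227 − (-1.175)) = 0.341.
Then μ = 0.48 − (-1.175)·0.341 = 0.881.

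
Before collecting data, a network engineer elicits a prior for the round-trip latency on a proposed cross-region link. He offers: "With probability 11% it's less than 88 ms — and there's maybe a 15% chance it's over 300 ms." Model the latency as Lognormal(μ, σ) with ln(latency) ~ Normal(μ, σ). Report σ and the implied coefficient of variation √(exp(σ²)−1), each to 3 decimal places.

σ ≈ 0.542, CV ≈ 0.584

If T ~ Lognormal(μ,σ) then ln T ~ Normal(μ,σ), so the p-quantile of ln T is μ + z_p·σ.
ln(88) = 4.477 and ln(300) = 5.704; z_{0.11} = -1.227, z_{0.85} = 1.036.
σ = (5.704 − 4.477)/(1.036 − (-1.227)) = 0.542.
μ = 4.477 − (-1.227)·0.542 = 5.142.
CV = √(exp(σ²)−1) = √(exp(0.2937)−1) = 0.584.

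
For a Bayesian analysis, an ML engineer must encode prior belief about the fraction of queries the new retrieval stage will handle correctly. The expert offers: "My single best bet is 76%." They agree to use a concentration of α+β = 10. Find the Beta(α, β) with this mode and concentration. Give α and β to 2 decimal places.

α = 7.08, β = 2.92

For α,β > 1 the Beta mode is (α−1)/(α+β−2). With α+β = 10, the mode is (α−1)/8.
Set (α−1)/8 = 0.76 → α = 1 + 0.76·8 = 7.08.
β = 10 − α = 2.92.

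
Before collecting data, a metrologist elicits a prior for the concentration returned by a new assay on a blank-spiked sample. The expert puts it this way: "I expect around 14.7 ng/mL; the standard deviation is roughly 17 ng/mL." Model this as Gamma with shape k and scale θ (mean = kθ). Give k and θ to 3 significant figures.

For Gamma(k, scale θ): mean = kθ, variance = kθ², so CV = 1/√k.
CV = SD/mean = 17/14.7 = 1.156, hence k = 1/CV² = 0.748.
Then θ = mean/k = 14.7/0.748 = 19.7.

k ≈ 0.748, θ ≈ 19.7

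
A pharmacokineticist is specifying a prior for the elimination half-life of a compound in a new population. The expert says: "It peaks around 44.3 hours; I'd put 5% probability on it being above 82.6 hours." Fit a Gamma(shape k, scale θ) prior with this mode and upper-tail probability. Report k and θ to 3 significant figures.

Gamma(k,θ) with k>1 has mode (k−1)θ, so θ = 44.3/(k−1).
Need P(X < 82.6) = 0.95 with θ tied to k this way. Start at k = 2, θ = 44.3: P(X<82.6) ≈ 0.556.
Too low — raise k to concentrate. Iterating converges to k ≈ 8.17.
Then θ = 44.3/(8.17−1) ≈ 6.18.

k ≈ 8.17, θ ≈ 6.18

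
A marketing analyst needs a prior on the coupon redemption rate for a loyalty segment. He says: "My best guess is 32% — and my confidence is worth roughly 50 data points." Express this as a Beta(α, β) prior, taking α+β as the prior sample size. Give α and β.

Under the effective-sample-size interpretation, Beta(α, β) has prior mean α/(α+β) and prior sample size α+β.
So α+β = 50 and α/(α+β) = 0.32, giving α = 0.32·50 = 16 and β = 50 − 16 = 34.

α = 16, β = 34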